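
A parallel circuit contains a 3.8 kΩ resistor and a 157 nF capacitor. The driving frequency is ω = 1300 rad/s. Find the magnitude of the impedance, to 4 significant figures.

3003 Ω

X_C = 1/(ωC) = 4900 Ω
Parallel: admittances add. Y = 1/R + jωC
Y = (0.0002632 + j0.0002041) S
|Y| = 0.0003330 S → |Z| = 1/|Y| = 3003 Ω, ∠Z = −∠Y = -37.80°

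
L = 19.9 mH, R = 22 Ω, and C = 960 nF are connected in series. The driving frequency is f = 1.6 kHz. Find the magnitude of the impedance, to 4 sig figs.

ω = 2πf = 10050 rad/s
X_L = ωL = 200.1 Ω
X_C = 1/(ωC) = 103.6 Ω
Net reactance X = X_L − X_C = 96.44 Ω
Z = 22.00 + j96.44 Ω
|Z| = √(22.00² + 96.44²) = 98.92 Ω

98.92 Ω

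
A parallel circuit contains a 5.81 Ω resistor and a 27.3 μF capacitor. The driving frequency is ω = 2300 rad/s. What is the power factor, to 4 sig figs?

X_C = 1/(ωC) = 15.93 Ω
Parallel: admittances add. Y = 1/R + jωC
Y = (0.1721 + j0.06279) S
|Y| = 0.1832 S → |Z| = 1/|Y| = 5.458 Ω, ∠Z = −∠Y = -20.04°
cos φ = cos(-20.04°) = 0.9394

0.9394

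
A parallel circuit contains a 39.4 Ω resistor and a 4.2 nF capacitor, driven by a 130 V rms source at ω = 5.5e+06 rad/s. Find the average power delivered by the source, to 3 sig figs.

X_C = 1/(ωC) = 43.3 Ω
Parallel: admittances add. Y = 1/R + jωC
Y = (0.0254 + j0.0231) S
|Y| = 0.0343 S → |Z| = 1/|Y| = 29.1 Ω, ∠Z = −∠Y = -42.3°
I = V/|Z| = 4.46 A
P = VI cos φ = 130 × 4.46 × cos(-42.3°) = 429 W

429 W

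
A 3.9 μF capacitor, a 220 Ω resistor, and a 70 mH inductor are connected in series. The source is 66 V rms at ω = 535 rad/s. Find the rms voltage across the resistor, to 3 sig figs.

X_L = ωL = 37.5 Ω
X_C = 1/(ωC) = 479 Ω
Net reactance X = X_L − X_C = -442 Ω
Z = 220 − j442 Ω
|Z| = √(220² + 442²) = 494 Ω
I = V/|Z| = 134 mA
V_R = I·|Z_R| = 0.134 × 220 = 29.4 V

29.4 V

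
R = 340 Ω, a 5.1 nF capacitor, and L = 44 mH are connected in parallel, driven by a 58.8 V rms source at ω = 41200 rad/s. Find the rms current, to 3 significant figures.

X_L = ωL = 1810 Ω
X_C = 1/(ωC) = 4760 Ω
Parallel: admittances add. Y = 1/R + 1/(jωL) + jωC
Y = (0.00294 − j0.000342) S
|Y| = 0.00296 S → |Z| = 1/|Y| = 338 Ω, ∠Z = −∠Y = 6.62°
I = V/|Z| = 58.8/338 = 174 mA

174 mA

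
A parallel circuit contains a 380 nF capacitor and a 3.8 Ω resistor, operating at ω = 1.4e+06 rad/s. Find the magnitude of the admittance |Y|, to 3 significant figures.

X_C = 1/(ωC) = 1.88 Ω
Parallel: admittances add. Y = 1/R + jωC
Y = (0.263 + j0.532) S
|Y| = 0.594 S → |Z| = 1/|Y| = 1.68 Ω, ∠Z = −∠Y = -63.7°

594 mS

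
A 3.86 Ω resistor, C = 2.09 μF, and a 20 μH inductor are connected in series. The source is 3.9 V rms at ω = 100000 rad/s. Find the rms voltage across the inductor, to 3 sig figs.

X_L = ωL = 2.00 Ω
X_C = 1/(ωC) = 4.78 Ω
Net reactance X = X_L − X_C = -2.78 Ω
Z = 3.86 − j2.78 Ω
|Z| = √(3.86² + 2.78²) = 4.76 Ω
I = V/|Z| = 819 mA
V_L = I·|Z_L| = 0.819 × 2.00 = 1.64 V

1.64 V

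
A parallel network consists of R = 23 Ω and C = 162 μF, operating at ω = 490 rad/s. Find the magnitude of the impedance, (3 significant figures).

X_C = 1/(ωC) = 12.6 Ω
Parallel: admittances add. Y = 1/R + jωC
Y = (0.0435 + j0.0794) S
|Y| = 0.0905 S → |Z| = 1/|Y| = 11.0 Ω, ∠Z = −∠Y = -61.3°

11.0 Ω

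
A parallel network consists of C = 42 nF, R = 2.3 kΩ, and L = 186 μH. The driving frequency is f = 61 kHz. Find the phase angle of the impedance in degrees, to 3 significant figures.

ω = 2πf = 383300 rad/s
X_L = ωL = 71.3 Ω
X_C = 1/(ωC) = 62.1 Ω
Parallel: admittances add. Y = 1/R + 1/(jωL) + jωC
Y = (0.000435 + j0.00207) S
|Y| = 0.00212 S → |Z| = 1/|Y| = 473 Ω, ∠Z = −∠Y = -78.1°

-78.1°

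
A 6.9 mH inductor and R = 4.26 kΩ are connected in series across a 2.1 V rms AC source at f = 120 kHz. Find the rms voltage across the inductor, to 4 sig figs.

1.625 V

ω = 2πf = 754000 rad/s
X_L = ωL = 5202 Ω
Z = 4260 + j5202 Ω
|Z| = √(4260² + 5202²) = 6724 Ω
I = V/|Z| = 312.3 μA
V_L = I·|Z_L| = 0.0003123 × 5202 = 1.625 V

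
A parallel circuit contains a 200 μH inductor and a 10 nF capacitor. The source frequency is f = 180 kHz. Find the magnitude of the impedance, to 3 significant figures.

145 Ω

ω = 2πf = 1.131e+06 rad/s
X_L = ωL = 226 Ω
X_C = 1/(ωC) = 88.4 Ω
Parallel: admittances add. Y = 1/(jωL) + jωC
Y = (0 + j0.00689) S
|Y| = 0.00689 S → |Z| = 1/|Y| = 145 Ω, ∠Z = −∠Y = -90.0°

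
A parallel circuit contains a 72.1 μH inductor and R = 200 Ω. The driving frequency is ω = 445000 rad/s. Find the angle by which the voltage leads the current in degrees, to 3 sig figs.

X_L = ωL = 32.1 Ω
Parallel: admittances add. Y = 1/R + 1/(jωL)
Y = (0.00500 − j0.0312) S
|Y| = 0.0316 S → |Z| = 1/|Y| = 31.7 Ω, ∠Z = −∠Y = 80.9°

80.9°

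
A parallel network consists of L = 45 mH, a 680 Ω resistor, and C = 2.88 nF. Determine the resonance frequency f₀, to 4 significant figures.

ω₀ = 1/√(LC) = 1/√(0.045 × 2.88e-09) = 87840 rad/s
f₀ = ω₀/(2π) = 13.98 kHz

13.98 kHz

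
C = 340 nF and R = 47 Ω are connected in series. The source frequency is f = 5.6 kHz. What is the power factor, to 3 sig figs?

ω = 2πf = 35190 rad/s
X_C = 1/(ωC) = 83.6 Ω
Z = 47.0 − j83.6 Ω
|Z| = √(47.0² + 83.6²) = 95.9 Ω
∠Z = arctan(-83.6/47.0) = -60.7°
cos φ = cos(-60.7°) = 0.490

0.490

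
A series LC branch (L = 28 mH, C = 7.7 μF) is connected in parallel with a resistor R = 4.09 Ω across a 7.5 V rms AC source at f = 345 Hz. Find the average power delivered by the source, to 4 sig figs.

ω = 2πf = 2168 rad/s
X_L = ωL = 60.70 Ω
X_C = 1/(ωC) = 59.91 Ω
Branch 1: Z₁ = R = 4.090 Ω
Branch 2 (series LC): Z₂ = j(X_L − X_C) = j0.7841 Ω
Parallel: Z = Z₁Z₂/(Z₁+Z₂), |Z| = 0.7700 Ω, ∠Z = 79.15°
I = V/|Z| = 9.740 A
P = VI cos φ = 7.5 × 9.740 × cos(79.15°) = 13.75 W

13.75 W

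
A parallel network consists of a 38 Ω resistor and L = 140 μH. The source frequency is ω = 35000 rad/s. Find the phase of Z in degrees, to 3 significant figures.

82.7°

X_L = ωL = 4.90 Ω
Parallel: admittances add. Y = 1/R + 1/(jωL)
Y = (0.0263 − j0.204) S
|Y| = 0.206 S → |Z| = 1/|Y| = 4.86 Ω, ∠Z = −∠Y = 82.7°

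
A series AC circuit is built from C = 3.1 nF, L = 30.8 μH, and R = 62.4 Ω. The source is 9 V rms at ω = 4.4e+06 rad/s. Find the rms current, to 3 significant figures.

102 mA

X_L = ωL = 136 Ω
X_C = 1/(ωC) = 73.3 Ω
Net reactance X = X_L − X_C = 62.2 Ω
Z = 62.4 + j62.2 Ω
|Z| = √(62.4² + 62.2²) = 88.1 Ω
I = V/|Z| = 9/88.1 = 102 mA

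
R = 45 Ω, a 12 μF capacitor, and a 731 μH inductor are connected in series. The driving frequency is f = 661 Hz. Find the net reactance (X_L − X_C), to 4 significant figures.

-17.03 Ω

ω = 2πf = 4153 rad/s
X_L = ωL = 3.036 Ω
X_C = 1/(ωC) = 20.06 Ω
X = 3.036 − 20.06 = -17.03 Ω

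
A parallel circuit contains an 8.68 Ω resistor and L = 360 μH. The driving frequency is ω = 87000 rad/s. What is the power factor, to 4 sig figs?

0.9637

X_L = ωL = 31.32 Ω
Parallel: admittances add. Y = 1/R + 1/(jωL)
Y = (0.1152 − j0.03193) S
|Y| = 0.1195 S → |Z| = 1/|Y| = 8.365 Ω, ∠Z = −∠Y = 15.49°
cos φ = cos(15.49°) = 0.9637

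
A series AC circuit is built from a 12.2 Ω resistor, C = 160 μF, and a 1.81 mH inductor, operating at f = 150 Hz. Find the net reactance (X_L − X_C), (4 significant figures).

ω = 2πf = 942.5 rad/s
X_L = ωL = 1.706 Ω
X_C = 1/(ωC) = 6.631 Ω
X = 1.706 − 6.631 = -4.926 Ω

-4.926 Ω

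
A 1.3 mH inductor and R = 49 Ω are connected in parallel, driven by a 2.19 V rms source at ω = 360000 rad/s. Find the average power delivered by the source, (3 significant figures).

X_L = ωL = 468 Ω
Parallel: admittances add. Y = 1/R + 1/(jωL)
Y = (0.0204 − j0.00214) S
|Y| = 0.0205 S → |Z| = 1/|Y| = 48.7 Ω, ∠Z = −∠Y = 5.98°
I = V/|Z| = 44.9 mA
P = VI cos φ = 2.19 × 0.0449 × cos(5.98°) = 97.9 mW

97.9 mW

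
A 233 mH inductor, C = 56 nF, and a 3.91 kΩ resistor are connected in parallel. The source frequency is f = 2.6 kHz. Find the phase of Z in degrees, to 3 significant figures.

-68.6°

ω = 2πf = 16340 rad/s
X_L = ωL = 3810 Ω
X_C = 1/(ωC) = 1090 Ω
Parallel: admittances add. Y = 1/R + 1/(jωL) + jωC
Y = (0.000256 + j0.000652) S
|Y| = 0.000700 S → |Z| = 1/|Y| = 1430 Ω, ∠Z = −∠Y = -68.6°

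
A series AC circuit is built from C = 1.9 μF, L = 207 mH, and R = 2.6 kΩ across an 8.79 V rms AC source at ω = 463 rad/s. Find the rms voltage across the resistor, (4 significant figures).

8.160 V

X_L = ωL = 95.84 Ω
X_C = 1/(ωC) = 1137 Ω
Net reactance X = X_L − X_C = -1041 Ω
Z = 2600 − j1041 Ω
|Z| = √(2600² + 1041²) = 2801 Ω
I = V/|Z| = 3.139 mA
V_R = I·|Z_R| = 0.003139 × 2600 = 8.160 V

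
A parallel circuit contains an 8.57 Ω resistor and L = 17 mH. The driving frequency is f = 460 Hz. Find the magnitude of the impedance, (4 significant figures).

8.443 Ω

ω = 2πf = 2890 rad/s
X_L = ωL = 49.13 Ω
Parallel: admittances add. Y = 1/R + 1/(jωL)
Y = (0.1167 − j0.02035) S
|Y| = 0.1184 S → |Z| = 1/|Y| = 8.443 Ω, ∠Z = −∠Y = 9.894°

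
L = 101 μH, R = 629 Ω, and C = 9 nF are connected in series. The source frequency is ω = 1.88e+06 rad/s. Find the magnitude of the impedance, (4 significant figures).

642.5 Ω

X_L = ωL = 189.9 Ω
X_C = 1/(ωC) = 59.10 Ω
Net reactance X = X_L − X_C = 130.8 Ω
Z = 629.0 + j130.8 Ω
|Z| = √(629.0² + 130.8²) = 642.5 Ω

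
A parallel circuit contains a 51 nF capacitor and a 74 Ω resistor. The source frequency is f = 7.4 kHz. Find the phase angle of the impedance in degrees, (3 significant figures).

-9.95°

ω = 2πf = 46500 rad/s
X_C = 1/(ωC) = 422 Ω
Parallel: admittances add. Y = 1/R + jωC
Y = (0.0135 + j0.00237) S
|Y| = 0.0137 S → |Z| = 1/|Y| = 72.9 Ω, ∠Z = −∠Y = -9.95°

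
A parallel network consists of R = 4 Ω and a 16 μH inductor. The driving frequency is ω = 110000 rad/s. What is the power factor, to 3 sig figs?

X_L = ωL = 1.76 Ω
Parallel: admittances add. Y = 1/R + 1/(jωL)
Y = (0.250 − j0.568) S
|Y| = 0.621 S → |Z| = 1/|Y| = 1.61 Ω, ∠Z = −∠Y = 66.3°
cos φ = cos(66.3°) = 0.403

0.403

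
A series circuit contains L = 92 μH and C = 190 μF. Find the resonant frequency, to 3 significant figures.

ω₀ = 1/√(LC) = 1/√(9.2e-05 × 0.00019) = 7564 rad/s
f₀ = ω₀/(2π) = 1.20 kHz

1.20 kHz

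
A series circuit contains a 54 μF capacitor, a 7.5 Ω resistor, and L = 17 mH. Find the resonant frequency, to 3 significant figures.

ω₀ = 1/√(LC) = 1/√(0.017 × 5.4e-05) = 1044 rad/s
f₀ = ω₀/(2π) = 166 Hz

166 Hz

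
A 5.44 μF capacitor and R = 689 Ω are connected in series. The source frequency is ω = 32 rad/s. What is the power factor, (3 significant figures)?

0.119

X_C = 1/(ωC) = 5740 Ω
Z = 689 − j5740 Ω
|Z| = √(689² + 5740²) = 5790 Ω
∠Z = arctan(-5740/689) = -83.2°
cos φ = cos(-83.2°) = 0.119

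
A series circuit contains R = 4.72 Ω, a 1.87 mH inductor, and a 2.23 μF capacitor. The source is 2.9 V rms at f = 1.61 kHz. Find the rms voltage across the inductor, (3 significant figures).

2.12 V

ω = 2πf = 10120 rad/s
X_L = ωL = 18.9 Ω
X_C = 1/(ωC) = 44.3 Ω
Net reactance X = X_L − X_C = -25.4 Ω
Z = 4.72 − j25.4 Ω
|Z| = √(4.72² + 25.4²) = 25.8 Ω
I = V/|Z| = 112 mA
V_L = I·|Z_L| = 0.112 × 18.9 = 2.12 V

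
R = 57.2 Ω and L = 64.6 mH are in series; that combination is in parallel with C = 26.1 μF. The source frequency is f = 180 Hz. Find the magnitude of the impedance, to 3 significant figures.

ω = 2πf = 1131 rad/s
X_L = ωL = 73.1 Ω
X_C = 1/(ωC) = 33.9 Ω
Branch 1 (R+jX_L): Z₁ = 57.2 + j73.1 Ω, |Z₁| = 92.8 Ω
Branch 2 (−jX_C): Z₂ = −j33.9 Ω
Parallel: Z = Z₁Z₂/(Z₁+Z₂), |Z| = 45.3 Ω, ∠Z = -72.5°

45.3 Ω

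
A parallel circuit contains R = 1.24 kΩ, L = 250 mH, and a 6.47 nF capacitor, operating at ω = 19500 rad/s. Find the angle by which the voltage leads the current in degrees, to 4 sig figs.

X_L = ωL = 4875 Ω
X_C = 1/(ωC) = 7926 Ω
Parallel: admittances add. Y = 1/R + 1/(jωL) + jωC
Y = (0.0008065 − j7.896e-05) S
|Y| = 0.0008103 S → |Z| = 1/|Y| = 1234 Ω, ∠Z = −∠Y = 5.592°

5.592°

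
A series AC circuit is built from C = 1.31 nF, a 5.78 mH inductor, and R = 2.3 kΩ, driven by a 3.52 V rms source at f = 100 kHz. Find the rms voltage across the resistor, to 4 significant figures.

ω = 2πf = 628300 rad/s
X_L = ωL = 3632 Ω
X_C = 1/(ωC) = 1215 Ω
Net reactance X = X_L − X_C = 2417 Ω
Z = 2300 + j2417 Ω
|Z| = √(2300² + 2417²) = 3336 Ω
I = V/|Z| = 1.055 mA
V_R = I·|Z_R| = 0.001055 × 2300 = 2.427 V

2.427 V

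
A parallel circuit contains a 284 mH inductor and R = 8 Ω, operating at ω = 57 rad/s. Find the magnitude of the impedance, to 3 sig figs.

X_L = ωL = 16.2 Ω
Parallel: admittances add. Y = 1/R + 1/(jωL)
Y = (0.125 − j0.0618) S
|Y| = 0.139 S → |Z| = 1/|Y| = 7.17 Ω, ∠Z = −∠Y = 26.3°

7.17 Ω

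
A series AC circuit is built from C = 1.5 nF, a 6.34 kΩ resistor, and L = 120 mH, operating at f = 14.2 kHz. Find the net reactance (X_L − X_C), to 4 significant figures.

ω = 2πf = 89220 rad/s
X_L = ωL = 10710 Ω
X_C = 1/(ωC) = 7472 Ω
X = 10710 − 7472 = 3234 Ω

3234 Ω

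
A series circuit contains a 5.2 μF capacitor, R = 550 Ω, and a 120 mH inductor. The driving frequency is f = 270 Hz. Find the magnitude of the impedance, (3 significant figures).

ω = 2πf = 1696 rad/s
X_L = ωL = 204 Ω
X_C = 1/(ωC) = 113 Ω
Net reactance X = X_L − X_C = 90.2 Ω
Z = 550 + j90.2 Ω
|Z| = √(550² + 90.2²) = 557 Ω

557 Ω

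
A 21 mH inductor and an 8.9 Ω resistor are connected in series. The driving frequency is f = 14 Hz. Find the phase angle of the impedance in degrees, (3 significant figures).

ω = 2πf = 87.96 rad/s
X_L = ωL = 1.85 Ω
Z = 8.90 + j1.85 Ω
|Z| = √(8.90² + 1.85²) = 9.09 Ω
∠Z = arctan(1.85/8.90) = 11.7°

11.7°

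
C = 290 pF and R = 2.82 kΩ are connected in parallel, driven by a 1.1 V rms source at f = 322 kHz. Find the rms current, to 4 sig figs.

754.1 μA

ω = 2πf = 2.023e+06 rad/s
X_C = 1/(ωC) = 1704 Ω
Parallel: admittances add. Y = 1/R + jωC
Y = (0.0003546 + j0.0005867) S
|Y| = 0.0006856 S → |Z| = 1/|Y| = 1459 Ω, ∠Z = −∠Y = -58.85°
I = V/|Z| = 1.1/1459 = 754.1 μA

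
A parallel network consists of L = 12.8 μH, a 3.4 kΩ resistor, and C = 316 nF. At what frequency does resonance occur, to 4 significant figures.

79.14 kHz

ω₀ = 1/√(LC) = 1/√(1.28e-05 × 3.16e-07) = 497200 rad/s
f₀ = ω₀/(2π) = 79.14 kHz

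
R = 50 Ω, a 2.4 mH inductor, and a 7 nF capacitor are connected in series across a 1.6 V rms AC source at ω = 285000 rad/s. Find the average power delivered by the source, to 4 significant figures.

3.566 mW

X_L = ωL = 684.0 Ω
X_C = 1/(ωC) = 501.3 Ω
Net reactance X = X_L − X_C = 182.7 Ω
Z = 50.00 + j182.7 Ω
|Z| = √(50.00² + 182.7²) = 189.5 Ω
∠Z = arctan(182.7/50.00) = 74.70°
I = V/|Z| = 8.445 mA
P = VI cos φ = 1.6 × 0.008445 × cos(74.70°) = 3.566 mW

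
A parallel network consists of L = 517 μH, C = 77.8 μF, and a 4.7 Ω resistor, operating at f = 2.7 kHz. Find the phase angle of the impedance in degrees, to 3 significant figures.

-80.0°

ω = 2πf = 16960 rad/s
X_L = ωL = 8.77 Ω
X_C = 1/(ωC) = 0.758 Ω
Parallel: admittances add. Y = 1/R + 1/(jωL) + jωC
Y = (0.213 + j1.21) S
|Y| = 1.22 S → |Z| = 1/|Y| = 0.817 Ω, ∠Z = −∠Y = -80.0°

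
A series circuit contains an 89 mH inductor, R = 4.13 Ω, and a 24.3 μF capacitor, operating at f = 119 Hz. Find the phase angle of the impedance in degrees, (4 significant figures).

ω = 2πf = 747.7 rad/s
X_L = ωL = 66.55 Ω
X_C = 1/(ωC) = 55.04 Ω
Net reactance X = X_L − X_C = 11.51 Ω
Z = 4.130 + j11.51 Ω
|Z| = √(4.130² + 11.51²) = 12.23 Ω
∠Z = arctan(11.51/4.130) = 70.26°

70.26°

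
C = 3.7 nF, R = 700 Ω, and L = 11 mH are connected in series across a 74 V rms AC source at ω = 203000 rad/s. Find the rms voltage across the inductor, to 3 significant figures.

X_L = ωL = 2230 Ω
X_C = 1/(ωC) = 1330 Ω
Net reactance X = X_L − X_C = 902 Ω
Z = 700 + j902 Ω
|Z| = √(700² + 902²) = 1140 Ω
I = V/|Z| = 64.8 mA
V_L = I·|Z_L| = 0.0648 × 2230 = 145 V

145 V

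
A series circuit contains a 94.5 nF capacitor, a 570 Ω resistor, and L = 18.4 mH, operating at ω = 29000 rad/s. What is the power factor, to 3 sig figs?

X_L = ωL = 534 Ω
X_C = 1/(ωC) = 365 Ω
Net reactance X = X_L − X_C = 169 Ω
Z = 570 + j169 Ω
|Z| = √(570² + 169²) = 594 Ω
∠Z = arctan(169/570) = 16.5°
cos φ = cos(16.5°) = 0.959

0.959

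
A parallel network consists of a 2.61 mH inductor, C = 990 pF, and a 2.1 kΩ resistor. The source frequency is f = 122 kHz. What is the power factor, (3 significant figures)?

ω = 2πf = 766500 rad/s
X_L = ωL = 2000 Ω
X_C = 1/(ωC) = 1320 Ω
Parallel: admittances add. Y = 1/R + 1/(jωL) + jωC
Y = (0.000476 + j0.000259) S
|Y| = 0.000542 S → |Z| = 1/|Y| = 1840 Ω, ∠Z = −∠Y = -28.5°
cos φ = cos(-28.5°) = 0.878

0.878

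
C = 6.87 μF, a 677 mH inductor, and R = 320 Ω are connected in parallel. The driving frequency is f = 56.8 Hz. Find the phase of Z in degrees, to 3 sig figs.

ω = 2πf = 356.9 rad/s
X_L = ωL = 242 Ω
X_C = 1/(ωC) = 408 Ω
Parallel: admittances add. Y = 1/R + 1/(jωL) + jωC
Y = (0.00313 − j0.00169) S
|Y| = 0.00355 S → |Z| = 1/|Y| = 282 Ω, ∠Z = −∠Y = 28.4°

28.4°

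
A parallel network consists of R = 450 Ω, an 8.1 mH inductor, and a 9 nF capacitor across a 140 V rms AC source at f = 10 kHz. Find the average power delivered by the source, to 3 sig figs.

43.6 W

ω = 2πf = 62830 rad/s
X_L = ωL = 509 Ω
X_C = 1/(ωC) = 1770 Ω
Parallel: admittances add. Y = 1/R + 1/(jωL) + jωC
Y = (0.00222 − j0.00140) S
|Y| = 0.00263 S → |Z| = 1/|Y| = 381 Ω, ∠Z = −∠Y = 32.2°
I = V/|Z| = 368 mA
P = VI cos φ = 140 × 0.368 × cos(32.2°) = 43.6 W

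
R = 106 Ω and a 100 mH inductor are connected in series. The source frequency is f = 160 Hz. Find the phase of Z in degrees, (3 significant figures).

43.5°

ω = 2πf = 1005 rad/s
X_L = ωL = 101 Ω
Z = 106 + j101 Ω
|Z| = √(106² + 101²) = 146 Ω
∠Z = arctan(101/106) = 43.5°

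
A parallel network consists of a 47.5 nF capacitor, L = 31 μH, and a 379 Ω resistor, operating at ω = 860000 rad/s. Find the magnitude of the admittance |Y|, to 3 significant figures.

X_L = ωL = 26.7 Ω
X_C = 1/(ωC) = 24.5 Ω
Parallel: admittances add. Y = 1/R + 1/(jωL) + jωC
Y = (0.00264 + j0.00334) S
|Y| = 0.00426 S → |Z| = 1/|Y| = 235 Ω, ∠Z = −∠Y = -51.7°

4.26 mS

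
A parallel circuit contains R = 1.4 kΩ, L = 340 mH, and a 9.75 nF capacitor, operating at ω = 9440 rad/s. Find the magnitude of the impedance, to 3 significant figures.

1340 Ω

X_L = ωL = 3210 Ω
X_C = 1/(ωC) = 10900 Ω
Parallel: admittances add. Y = 1/R + 1/(jωL) + jωC
Y = (0.000714 − j0.000220) S
|Y| = 0.000747 S → |Z| = 1/|Y| = 1340 Ω, ∠Z = −∠Y = 17.1°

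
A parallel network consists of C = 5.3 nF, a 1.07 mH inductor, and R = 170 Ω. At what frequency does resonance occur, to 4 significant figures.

66.83 kHz

ω₀ = 1/√(LC) = 1/√(0.00107 × 5.3e-09) = 419900 rad/s
f₀ = ω₀/(2π) = 66.83 kHz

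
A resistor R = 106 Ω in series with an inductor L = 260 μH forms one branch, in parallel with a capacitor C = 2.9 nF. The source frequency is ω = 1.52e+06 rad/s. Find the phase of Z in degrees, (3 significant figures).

X_L = ωL = 395 Ω
X_C = 1/(ωC) = 227 Ω
Branch 1 (R+jX_L): Z₁ = 106 + j395 Ω, |Z₁| = 409 Ω
Branch 2 (−jX_C): Z₂ = −j227 Ω
Parallel: Z = Z₁Z₂/(Z₁+Z₂), |Z| = 467 Ω, ∠Z = -72.8°

-72.8°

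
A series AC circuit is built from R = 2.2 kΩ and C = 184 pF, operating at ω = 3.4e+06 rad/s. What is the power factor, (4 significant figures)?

X_C = 1/(ωC) = 1598 Ω
Z = 2200 − j1598 Ω
|Z| = √(2200² + 1598²) = 2719 Ω
∠Z = arctan(-1598/2200) = -36.00°
cos φ = cos(-36.00°) = 0.8090

0.8090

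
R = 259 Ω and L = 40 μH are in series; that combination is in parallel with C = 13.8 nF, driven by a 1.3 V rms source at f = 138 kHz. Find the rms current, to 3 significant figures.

ω = 2πf = 867100 rad/s
X_L = ωL = 34.7 Ω
X_C = 1/(ωC) = 83.6 Ω
Branch 1 (R+jX_L): Z₁ = 259 + j34.7 Ω, |Z₁| = 261 Ω
Branch 2 (−jX_C): Z₂ = −j83.6 Ω
Parallel: Z = Z₁Z₂/(Z₁+Z₂), |Z| = 82.9 Ω, ∠Z = -71.7°
I = V/|Z| = 1.3/82.9 = 15.7 mA

15.7 mA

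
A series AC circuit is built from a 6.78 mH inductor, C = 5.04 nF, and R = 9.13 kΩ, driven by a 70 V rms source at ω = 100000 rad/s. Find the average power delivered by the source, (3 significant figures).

X_L = ωL = 678 Ω
X_C = 1/(ωC) = 1980 Ω
Net reactance X = X_L − X_C = -1310 Ω
Z = 9130 − j1310 Ω
|Z| = √(9130² + 1310²) = 9220 Ω
∠Z = arctan(-1310/9130) = -8.14°
I = V/|Z| = 7.59 mA
P = VI cos φ = 70 × 0.00759 × cos(-8.14°) = 526 mW

526 mW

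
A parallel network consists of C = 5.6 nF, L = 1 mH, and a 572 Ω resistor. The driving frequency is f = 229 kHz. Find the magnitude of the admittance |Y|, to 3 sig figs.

ω = 2πf = 1.439e+06 rad/s
X_L = ωL = 1440 Ω
X_C = 1/(ωC) = 124 Ω
Parallel: admittances add. Y = 1/R + 1/(jωL) + jωC
Y = (0.00175 + j0.00736) S
|Y| = 0.00757 S → |Z| = 1/|Y| = 132 Ω, ∠Z = −∠Y = -76.6°

7.57 mS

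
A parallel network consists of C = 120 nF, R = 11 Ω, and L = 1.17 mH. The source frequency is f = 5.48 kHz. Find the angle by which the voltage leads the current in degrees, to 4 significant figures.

12.82°

ω = 2πf = 34430 rad/s
X_L = ωL = 40.29 Ω
X_C = 1/(ωC) = 242.0 Ω
Parallel: admittances add. Y = 1/R + 1/(jωL) + jωC
Y = (0.09091 − j0.02069) S
|Y| = 0.09323 S → |Z| = 1/|Y| = 10.73 Ω, ∠Z = −∠Y = 12.82°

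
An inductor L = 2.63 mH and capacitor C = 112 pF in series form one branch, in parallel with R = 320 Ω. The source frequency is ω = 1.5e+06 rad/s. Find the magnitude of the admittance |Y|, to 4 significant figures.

3.164 mS

X_L = ωL = 3945 Ω
X_C = 1/(ωC) = 5952 Ω
Branch 1: Z₁ = R = 320.0 Ω
Branch 2 (series LC): Z₂ = j(X_L − X_C) = −j2007 Ω
Parallel: Z = Z₁Z₂/(Z₁+Z₂), |Z| = 316.0 Ω, ∠Z = -9.057°
|Y| = 1/|Z| = 3.164 mS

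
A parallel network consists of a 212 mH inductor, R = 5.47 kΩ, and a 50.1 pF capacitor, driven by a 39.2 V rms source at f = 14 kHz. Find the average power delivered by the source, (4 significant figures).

280.9 mW

ω = 2πf = 87960 rad/s
X_L = ωL = 18650 Ω
X_C = 1/(ωC) = 226900 Ω
Parallel: admittances add. Y = 1/R + 1/(jωL) + jωC
Y = (0.0001828 − j4.922e-05) S
|Y| = 0.0001893 S → |Z| = 1/|Y| = 5282 Ω, ∠Z = −∠Y = 15.07°
I = V/|Z| = 7.422 mA
P = VI cos φ = 39.2 × 0.007422 × cos(15.07°) = 280.9 mW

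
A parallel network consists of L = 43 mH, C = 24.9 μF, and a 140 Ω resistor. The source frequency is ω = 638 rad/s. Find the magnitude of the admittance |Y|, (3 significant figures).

X_L = ωL = 27.4 Ω
X_C = 1/(ωC) = 62.9 Ω
Parallel: admittances add. Y = 1/R + 1/(jωL) + jωC
Y = (0.00714 − j0.0206) S
|Y| = 0.0218 S → |Z| = 1/|Y| = 45.9 Ω, ∠Z = −∠Y = 70.8°

21.8 mS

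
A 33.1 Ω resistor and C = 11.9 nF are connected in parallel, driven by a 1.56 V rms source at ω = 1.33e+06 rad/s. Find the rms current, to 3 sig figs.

X_C = 1/(ωC) = 63.2 Ω
Parallel: admittances add. Y = 1/R + jωC
Y = (0.0302 + j0.0158) S
|Y| = 0.0341 S → |Z| = 1/|Y| = 29.3 Ω, ∠Z = −∠Y = -27.6°
I = V/|Z| = 1.56/29.3 = 53.2 mA

53.2 mA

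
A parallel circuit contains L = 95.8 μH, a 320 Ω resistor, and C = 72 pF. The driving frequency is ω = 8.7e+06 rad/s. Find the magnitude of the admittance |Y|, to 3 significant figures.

3.18 mS

X_L = ωL = 833 Ω
X_C = 1/(ωC) = 1600 Ω
Parallel: admittances add. Y = 1/R + 1/(jωL) + jωC
Y = (0.00313 − j0.000573) S
|Y| = 0.00318 S → |Z| = 1/|Y| = 315 Ω, ∠Z = −∠Y = 10.4°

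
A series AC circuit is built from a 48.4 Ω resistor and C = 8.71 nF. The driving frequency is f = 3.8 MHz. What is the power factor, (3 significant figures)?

ω = 2πf = 2.388e+07 rad/s
X_C = 1/(ωC) = 4.81 Ω
Z = 48.4 − j4.81 Ω
|Z| = √(48.4² + 4.81²) = 48.6 Ω
∠Z = arctan(-4.81/48.4) = -5.67°
cos φ = cos(-5.67°) = 0.995

0.995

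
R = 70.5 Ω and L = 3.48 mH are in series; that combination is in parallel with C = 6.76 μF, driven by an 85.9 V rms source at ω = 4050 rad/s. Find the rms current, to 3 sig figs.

X_L = ωL = 14.1 Ω
X_C = 1/(ωC) = 36.5 Ω
Branch 1 (R+jX_L): Z₁ = 70.5 + j14.1 Ω, |Z₁| = 71.9 Ω
Branch 2 (−jX_C): Z₂ = −j36.5 Ω
Parallel: Z = Z₁Z₂/(Z₁+Z₂), |Z| = 35.5 Ω, ∠Z = -61.0°
I = V/|Z| = 85.9/35.5 = 2.42 A

2.42 A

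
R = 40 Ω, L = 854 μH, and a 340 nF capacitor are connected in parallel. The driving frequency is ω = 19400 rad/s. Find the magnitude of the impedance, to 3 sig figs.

16.9 Ω

X_L = ωL = 16.6 Ω
X_C = 1/(ωC) = 152 Ω
Parallel: admittances add. Y = 1/R + 1/(jωL) + jωC
Y = (0.0250 − j0.0538) S
|Y| = 0.0593 S → |Z| = 1/|Y| = 16.9 Ω, ∠Z = −∠Y = 65.1°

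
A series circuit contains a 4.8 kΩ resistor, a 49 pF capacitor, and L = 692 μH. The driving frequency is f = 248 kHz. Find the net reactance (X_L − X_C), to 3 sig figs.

ω = 2πf = 1.558e+06 rad/s
X_L = ωL = 1080 Ω
X_C = 1/(ωC) = 13100 Ω
X = 1080 − 13100 = -12000 Ω

-12000 Ω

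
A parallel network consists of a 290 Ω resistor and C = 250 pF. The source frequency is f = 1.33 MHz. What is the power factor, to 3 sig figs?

ω = 2πf = 8.357e+06 rad/s
X_C = 1/(ωC) = 479 Ω
Parallel: admittances add. Y = 1/R + jωC
Y = (0.00345 + j0.00209) S
|Y| = 0.00403 S → |Z| = 1/|Y| = 248 Ω, ∠Z = −∠Y = -31.2°
cos φ = cos(-31.2°) = 0.855

0.855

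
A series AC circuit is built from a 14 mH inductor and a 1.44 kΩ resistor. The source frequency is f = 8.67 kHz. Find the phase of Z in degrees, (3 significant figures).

ω = 2πf = 54480 rad/s
X_L = ωL = 763 Ω
Z = 1440 + j763 Ω
|Z| = √(1440² + 763²) = 1630 Ω
∠Z = arctan(763/1440) = 27.9°

27.9°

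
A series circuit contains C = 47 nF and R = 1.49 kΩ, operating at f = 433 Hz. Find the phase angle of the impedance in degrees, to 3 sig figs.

ω = 2πf = 2721 rad/s
X_C = 1/(ωC) = 7820 Ω
Z = 1490 − j7820 Ω
|Z| = √(1490² + 7820²) = 7960 Ω
∠Z = arctan(-7820/1490) = -79.2°

-79.2°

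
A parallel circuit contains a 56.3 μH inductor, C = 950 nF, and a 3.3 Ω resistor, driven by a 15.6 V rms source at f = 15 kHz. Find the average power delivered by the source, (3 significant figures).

ω = 2πf = 94250 rad/s
X_L = ωL = 5.31 Ω
X_C = 1/(ωC) = 11.2 Ω
Parallel: admittances add. Y = 1/R + 1/(jωL) + jωC
Y = (0.303 − j0.0989) S
|Y| = 0.319 S → |Z| = 1/|Y| = 3.14 Ω, ∠Z = −∠Y = 18.1°
I = V/|Z| = 4.97 A
P = VI cos φ = 15.6 × 4.97 × cos(18.1°) = 73.7 W

73.7 W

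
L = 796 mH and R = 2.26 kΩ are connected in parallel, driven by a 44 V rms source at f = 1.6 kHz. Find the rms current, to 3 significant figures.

ω = 2πf = 10050 rad/s
X_L = ωL = 8000 Ω
Parallel: admittances add. Y = 1/R + 1/(jωL)
Y = (0.000442 − j0.000125) S
|Y| = 0.000460 S → |Z| = 1/|Y| = 2170 Ω, ∠Z = −∠Y = 15.8°
I = V/|Z| = 44/2170 = 20.2 mA

20.2 mA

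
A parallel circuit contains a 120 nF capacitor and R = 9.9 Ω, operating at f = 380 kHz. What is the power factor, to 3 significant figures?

0.332

ω = 2πf = 2.388e+06 rad/s
X_C = 1/(ωC) = 3.49 Ω
Parallel: admittances add. Y = 1/R + jωC
Y = (0.101 + j0.287) S
|Y| = 0.304 S → |Z| = 1/|Y| = 3.29 Ω, ∠Z = −∠Y = -70.6°
cos φ = cos(-70.6°) = 0.332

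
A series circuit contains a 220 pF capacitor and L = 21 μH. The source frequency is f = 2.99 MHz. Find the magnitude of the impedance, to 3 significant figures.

153 Ω

ω = 2πf = 1.879e+07 rad/s
X_L = ωL = 395 Ω
X_C = 1/(ωC) = 242 Ω
Net reactance X = X_L − X_C = 153 Ω
Z = j153 Ω
|Z| = √(0² + 153²) = 153 Ω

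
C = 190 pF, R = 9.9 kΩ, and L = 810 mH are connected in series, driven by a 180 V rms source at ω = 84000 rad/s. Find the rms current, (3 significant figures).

16.0 mA

X_L = ωL = 68000 Ω
X_C = 1/(ωC) = 62700 Ω
Net reactance X = X_L − X_C = 5380 Ω
Z = 9900 + j5380 Ω
|Z| = √(9900² + 5380²) = 11300 Ω
I = V/|Z| = 180/11300 = 16.0 mA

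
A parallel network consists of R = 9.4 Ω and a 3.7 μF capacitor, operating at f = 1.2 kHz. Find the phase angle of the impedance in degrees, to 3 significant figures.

ω = 2πf = 7540 rad/s
X_C = 1/(ωC) = 35.8 Ω
Parallel: admittances add. Y = 1/R + jωC
Y = (0.106 + j0.0279) S
|Y| = 0.110 S → |Z| = 1/|Y| = 9.09 Ω, ∠Z = −∠Y = -14.7°

-14.7°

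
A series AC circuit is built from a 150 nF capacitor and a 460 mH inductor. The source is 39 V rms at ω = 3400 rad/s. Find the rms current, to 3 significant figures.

98.3 mA

X_L = ωL = 1560 Ω
X_C = 1/(ωC) = 1960 Ω
Net reactance X = X_L − X_C = -397 Ω
Z = − j397 Ω
|Z| = √(0² + 397²) = 397 Ω
I = V/|Z| = 39/397 = 98.3 mA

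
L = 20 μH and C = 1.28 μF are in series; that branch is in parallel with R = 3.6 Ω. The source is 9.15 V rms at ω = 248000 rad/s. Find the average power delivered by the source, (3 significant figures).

23.3 W

X_L = ωL = 4.96 Ω
X_C = 1/(ωC) = 3.15 Ω
Branch 1: Z₁ = R = 3.60 Ω
Branch 2 (series LC): Z₂ = j(X_L − X_C) = j1.81 Ω
Parallel: Z = Z₁Z₂/(Z₁+Z₂), |Z| = 1.62 Ω, ∠Z = 63.3°
I = V/|Z| = 5.66 A
P = VI cos φ = 9.15 × 5.66 × cos(63.3°) = 23.3 W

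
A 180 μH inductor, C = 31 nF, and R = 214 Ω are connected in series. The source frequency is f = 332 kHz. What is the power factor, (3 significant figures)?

ω = 2πf = 2.086e+06 rad/s
X_L = ωL = 375 Ω
X_C = 1/(ωC) = 15.5 Ω
Net reactance X = X_L − X_C = 360 Ω
Z = 214 + j360 Ω
|Z| = √(214² + 360²) = 419 Ω
∠Z = arctan(360/214) = 59.3°
cos φ = cos(59.3°) = 0.511

0.511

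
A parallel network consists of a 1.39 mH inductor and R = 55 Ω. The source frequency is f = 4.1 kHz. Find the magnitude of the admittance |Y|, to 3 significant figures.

33.3 mS

ω = 2πf = 25760 rad/s
X_L = ωL = 35.8 Ω
Parallel: admittances add. Y = 1/R + 1/(jωL)
Y = (0.0182 − j0.0279) S
|Y| = 0.0333 S → |Z| = 1/|Y| = 30.0 Ω, ∠Z = −∠Y = 56.9°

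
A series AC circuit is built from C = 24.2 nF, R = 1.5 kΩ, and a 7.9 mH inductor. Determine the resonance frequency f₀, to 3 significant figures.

11.5 kHz

ω₀ = 1/√(LC) = 1/√(0.0079 × 2.42e-08) = 72320 rad/s
f₀ = ω₀/(2π) = 11.5 kHz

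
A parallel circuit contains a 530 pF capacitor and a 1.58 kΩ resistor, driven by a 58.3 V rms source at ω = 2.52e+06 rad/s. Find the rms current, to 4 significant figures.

86.17 mA

X_C = 1/(ωC) = 748.7 Ω
Parallel: admittances add. Y = 1/R + jωC
Y = (0.0006329 + j0.001336) S
|Y| = 0.001478 S → |Z| = 1/|Y| = 676.6 Ω, ∠Z = −∠Y = -64.64°
I = V/|Z| = 58.3/676.6 = 86.17 mA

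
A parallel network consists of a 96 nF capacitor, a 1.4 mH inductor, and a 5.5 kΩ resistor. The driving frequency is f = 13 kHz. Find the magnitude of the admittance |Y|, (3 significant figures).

ω = 2πf = 81680 rad/s
X_L = ωL = 114 Ω
X_C = 1/(ωC) = 128 Ω
Parallel: admittances add. Y = 1/R + 1/(jωL) + jωC
Y = (0.000182 − j0.000903) S
|Y| = 0.000921 S → |Z| = 1/|Y| = 1090 Ω, ∠Z = −∠Y = 78.6°

921 μS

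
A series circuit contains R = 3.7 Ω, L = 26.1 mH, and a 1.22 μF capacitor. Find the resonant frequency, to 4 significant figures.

891.9 Hz

ω₀ = 1/√(LC) = 1/√(0.0261 × 1.22e-06) = 5604 rad/s
f₀ = ω₀/(2π) = 891.9 Hz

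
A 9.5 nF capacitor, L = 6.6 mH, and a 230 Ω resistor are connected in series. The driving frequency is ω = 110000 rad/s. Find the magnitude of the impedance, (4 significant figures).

X_L = ωL = 726.0 Ω
X_C = 1/(ωC) = 956.9 Ω
Net reactance X = X_L − X_C = -230.9 Ω
Z = 230.0 − j230.9 Ω
|Z| = √(230.0² + 230.9²) = 325.9 Ω

325.9 Ω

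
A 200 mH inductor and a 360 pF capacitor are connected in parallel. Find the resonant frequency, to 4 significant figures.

ω₀ = 1/√(LC) = 1/√(0.2 × 3.6e-10) = 117900 rad/s
f₀ = ω₀/(2π) = 18.76 kHz

18.76 kHz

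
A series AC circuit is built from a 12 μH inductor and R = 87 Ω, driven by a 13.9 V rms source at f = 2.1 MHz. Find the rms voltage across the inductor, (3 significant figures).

ω = 2πf = 1.319e+07 rad/s
X_L = ωL = 158 Ω
Z = 87.0 + j158 Ω
|Z| = √(87.0² + 158²) = 181 Ω
I = V/|Z| = 76.9 mA
V_L = I·|Z_L| = 0.0769 × 158 = 12.2 V

12.2 V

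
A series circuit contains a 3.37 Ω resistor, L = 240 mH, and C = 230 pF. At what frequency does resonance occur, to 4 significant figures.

ω₀ = 1/√(LC) = 1/√(0.24 × 2.3e-10) = 134600 rad/s
f₀ = ω₀/(2π) = 21.42 kHz

21.42 kHz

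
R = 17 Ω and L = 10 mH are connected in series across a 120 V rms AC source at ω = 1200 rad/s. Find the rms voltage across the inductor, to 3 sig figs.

69.2 V

X_L = ωL = 12.0 Ω
Z = 17.0 + j12.0 Ω
|Z| = √(17.0² + 12.0²) = 20.8 Ω
I = V/|Z| = 5.77 A
V_L = I·|Z_L| = 5.77 × 12.0 = 69.2 V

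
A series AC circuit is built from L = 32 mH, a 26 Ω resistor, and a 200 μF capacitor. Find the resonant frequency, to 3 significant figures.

62.9 Hz

ω₀ = 1/√(LC) = 1/√(0.032 × 0.0002) = 395.3 rad/s
f₀ = ω₀/(2π) = 62.9 Hz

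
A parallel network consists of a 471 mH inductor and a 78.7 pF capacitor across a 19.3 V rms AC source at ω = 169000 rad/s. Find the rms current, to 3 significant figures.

X_L = ωL = 79600 Ω
X_C = 1/(ωC) = 75200 Ω
Parallel: admittances add. Y = 1/(jωL) + jωC
Y = (0 + j7.37e-07) S
|Y| = 7.37e-07 S → |Z| = 1/|Y| = 1.36e+06 Ω, ∠Z = −∠Y = -90.0°
I = V/|Z| = 19.3/1.36e+06 = 14.2 μA

14.2 μA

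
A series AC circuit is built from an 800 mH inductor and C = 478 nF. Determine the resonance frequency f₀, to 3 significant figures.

257 Hz

ω₀ = 1/√(LC) = 1/√(0.8 × 4.78e-07) = 1617 rad/s
f₀ = ω₀/(2π) = 257 Hz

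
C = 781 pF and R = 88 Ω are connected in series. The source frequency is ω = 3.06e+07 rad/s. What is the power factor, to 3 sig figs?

0.903

X_C = 1/(ωC) = 41.8 Ω
Z = 88.0 − j41.8 Ω
|Z| = √(88.0² + 41.8²) = 97.4 Ω
∠Z = arctan(-41.8/88.0) = -25.4°
cos φ = cos(-25.4°) = 0.903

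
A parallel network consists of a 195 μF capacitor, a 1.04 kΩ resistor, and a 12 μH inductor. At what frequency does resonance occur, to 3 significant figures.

3.29 kHz

ω₀ = 1/√(LC) = 1/√(1.2e-05 × 0.000195) = 20670 rad/s
f₀ = ω₀/(2π) = 3.29 kHz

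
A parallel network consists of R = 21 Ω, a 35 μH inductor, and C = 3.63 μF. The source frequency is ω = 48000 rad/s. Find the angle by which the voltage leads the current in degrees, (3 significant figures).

X_L = ωL = 1.68 Ω
X_C = 1/(ωC) = 5.74 Ω
Parallel: admittances add. Y = 1/R + 1/(jωL) + jωC
Y = (0.0476 − j0.421) S
|Y| = 0.424 S → |Z| = 1/|Y| = 2.36 Ω, ∠Z = −∠Y = 83.5°

83.5°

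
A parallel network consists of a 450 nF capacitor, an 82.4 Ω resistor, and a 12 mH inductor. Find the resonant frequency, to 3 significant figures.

2.17 kHz

ω₀ = 1/√(LC) = 1/√(0.012 × 4.5e-07) = 13610 rad/s
f₀ = ω₀/(2π) = 2.17 kHz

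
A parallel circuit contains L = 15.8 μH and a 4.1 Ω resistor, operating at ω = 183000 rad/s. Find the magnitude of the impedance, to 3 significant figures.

2.36 Ω

X_L = ωL = 2.89 Ω
Parallel: admittances add. Y = 1/R + 1/(jωL)
Y = (0.244 − j0.346) S
|Y| = 0.423 S → |Z| = 1/|Y| = 2.36 Ω, ∠Z = −∠Y = 54.8°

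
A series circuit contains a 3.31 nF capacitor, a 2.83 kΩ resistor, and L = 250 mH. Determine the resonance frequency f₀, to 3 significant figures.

ω₀ = 1/√(LC) = 1/√(0.25 × 3.31e-09) = 34760 rad/s
f₀ = ω₀/(2π) = 5.53 kHz

5.53 kHz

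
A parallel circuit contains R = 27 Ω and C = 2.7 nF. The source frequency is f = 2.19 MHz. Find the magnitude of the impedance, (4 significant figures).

ω = 2πf = 1.376e+07 rad/s
X_C = 1/(ωC) = 26.92 Ω
Parallel: admittances add. Y = 1/R + jωC
Y = (0.03704 + j0.03715) S
|Y| = 0.05246 S → |Z| = 1/|Y| = 19.06 Ω, ∠Z = −∠Y = -45.09°

19.06 Ω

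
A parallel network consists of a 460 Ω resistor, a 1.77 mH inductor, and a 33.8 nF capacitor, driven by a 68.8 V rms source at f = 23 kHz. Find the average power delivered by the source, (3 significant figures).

ω = 2πf = 144500 rad/s
X_L = ωL = 256 Ω
X_C = 1/(ωC) = 205 Ω
Parallel: admittances add. Y = 1/R + 1/(jωL) + jωC
Y = (0.00217 + j0.000975) S
|Y| = 0.00238 S → |Z| = 1/|Y| = 420 Ω, ∠Z = −∠Y = -24.2°
I = V/|Z| = 164 mA
P = VI cos φ = 68.8 × 0.164 × cos(-24.2°) = 10.3 W

10.3 W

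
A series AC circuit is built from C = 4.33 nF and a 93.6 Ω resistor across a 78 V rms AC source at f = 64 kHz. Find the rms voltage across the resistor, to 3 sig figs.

ω = 2πf = 402100 rad/s
X_C = 1/(ωC) = 574 Ω
Z = 93.6 − j574 Ω
|Z| = √(93.6² + 574²) = 582 Ω
I = V/|Z| = 134 mA
V_R = I·|Z_R| = 0.134 × 93.6 = 12.5 V

12.5 V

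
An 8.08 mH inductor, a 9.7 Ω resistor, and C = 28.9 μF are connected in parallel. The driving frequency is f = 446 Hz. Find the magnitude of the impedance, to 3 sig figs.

ω = 2πf = 2802 rad/s
X_L = ωL = 22.6 Ω
X_C = 1/(ωC) = 12.3 Ω
Parallel: admittances add. Y = 1/R + 1/(jωL) + jωC
Y = (0.103 + j0.0368) S
|Y| = 0.109 S → |Z| = 1/|Y| = 9.13 Ω, ∠Z = −∠Y = -19.7°

9.13 Ω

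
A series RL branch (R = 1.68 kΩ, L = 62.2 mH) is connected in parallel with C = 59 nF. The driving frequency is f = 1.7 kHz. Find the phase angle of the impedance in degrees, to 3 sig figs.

-39.7°

ω = 2πf = 10680 rad/s
X_L = ωL = 664 Ω
X_C = 1/(ωC) = 1590 Ω
Branch 1 (R+jX_L): Z₁ = 1680 + j664 Ω, |Z₁| = 1810 Ω
Branch 2 (−jX_C): Z₂ = −j1590 Ω
Parallel: Z = Z₁Z₂/(Z₁+Z₂), |Z| = 1500 Ω, ∠Z = -39.7°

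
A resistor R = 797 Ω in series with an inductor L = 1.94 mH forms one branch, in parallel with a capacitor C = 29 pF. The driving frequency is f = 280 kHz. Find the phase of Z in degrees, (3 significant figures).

ω = 2πf = 1.759e+06 rad/s
X_L = ωL = 3410 Ω
X_C = 1/(ωC) = 19600 Ω
Branch 1 (R+jX_L): Z₁ = 797 + j3410 Ω, |Z₁| = 3500 Ω
Branch 2 (−jX_C): Z₂ = −j19600 Ω
Parallel: Z = Z₁Z₂/(Z₁+Z₂), |Z| = 4240 Ω, ∠Z = 74.0°

74.0°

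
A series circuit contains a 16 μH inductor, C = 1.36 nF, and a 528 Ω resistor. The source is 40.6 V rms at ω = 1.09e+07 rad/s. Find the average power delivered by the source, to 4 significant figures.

2.999 W

X_L = ωL = 174.4 Ω
X_C = 1/(ωC) = 67.46 Ω
Net reactance X = X_L − X_C = 106.9 Ω
Z = 528.0 + j106.9 Ω
|Z| = √(528.0² + 106.9²) = 538.7 Ω
∠Z = arctan(106.9/528.0) = 11.45°
I = V/|Z| = 75.36 mA
P = VI cos φ = 40.6 × 0.07536 × cos(11.45°) = 2.999 W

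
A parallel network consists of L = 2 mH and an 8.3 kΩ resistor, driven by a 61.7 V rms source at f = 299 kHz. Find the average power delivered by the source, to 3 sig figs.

459 mW

ω = 2πf = 1.879e+06 rad/s
X_L = ωL = 3760 Ω
Parallel: admittances add. Y = 1/R + 1/(jωL)
Y = (0.000120 − j0.000266) S
|Y| = 0.000292 S → |Z| = 1/|Y| = 3420 Ω, ∠Z = −∠Y = 65.6°
I = V/|Z| = 18.0 mA
P = VI cos φ = 61.7 × 0.0180 × cos(65.6°) = 459 mW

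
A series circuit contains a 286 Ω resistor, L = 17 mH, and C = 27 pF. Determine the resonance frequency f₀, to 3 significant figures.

235 kHz

ω₀ = 1/√(LC) = 1/√(0.017 × 2.7e-11) = 1.476e+06 rad/s
f₀ = ω₀/(2π) = 235 kHz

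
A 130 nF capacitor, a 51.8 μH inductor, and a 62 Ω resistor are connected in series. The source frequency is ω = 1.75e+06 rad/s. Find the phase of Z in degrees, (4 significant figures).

X_L = ωL = 90.65 Ω
X_C = 1/(ωC) = 4.396 Ω
Net reactance X = X_L − X_C = 86.25 Ω
Z = 62.00 + j86.25 Ω
|Z| = √(62.00² + 86.25²) = 106.2 Ω
∠Z = arctan(86.25/62.00) = 54.29°

54.29°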